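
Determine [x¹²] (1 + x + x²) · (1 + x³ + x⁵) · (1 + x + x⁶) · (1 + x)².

(1 + x + x²) has coefficients 1,1,1 for degrees 0…2.
(1 + x³ + x⁵) has coefficients 1,0,0,1,0,1,0,0,0,0,0,0,0 for degrees 0…12.
Multiplying by (1 + x + x⁶) gives running coefficients 1,1,0,1,1,1,2,0,0,1,0,1,0 for degrees 0…12.
Finally multiplying by (1 + x)², the product of all factors after the first has coefficients 1,3,3,2,3,4,5,5,2,1,2,2,2 for degrees 0…12.
[x¹²] = 1·2 + 1·2 + 1·2 = 6.

6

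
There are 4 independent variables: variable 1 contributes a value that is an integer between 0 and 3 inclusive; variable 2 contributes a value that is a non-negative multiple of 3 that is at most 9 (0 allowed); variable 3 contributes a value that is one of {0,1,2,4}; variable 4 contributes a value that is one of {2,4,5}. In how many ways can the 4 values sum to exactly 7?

12

The generating function for the choices is (1 + x + x^2 + x^3)·(1 + x^3 + x^6 + x^9)·(1 + x + x^2 + x^4)·(x^2 + x^4 + x^5); the count is [x^7].
(1 + x + x^2 + x^3) has coefficients 1,1,1,1 for degrees 0…3.
(1 + x^3 + x^6 + x^9) has coefficients 1,0,0,1,0,0,1,0 for degrees 0…7.
Multiplying by (1 + x + x^2 + x^4) gives running coefficients 1,1,1,1,2,1,1,2 for degrees 0…7.
Finally multiplying by (x^2 + x^4 + x^5), the product of all factors after the first has coefficients 0,0,1,1,2,3,4,3 for degrees 0…7.
[x^7] = 1·3 + 1·4 + 1·3 + 1·2 = 12.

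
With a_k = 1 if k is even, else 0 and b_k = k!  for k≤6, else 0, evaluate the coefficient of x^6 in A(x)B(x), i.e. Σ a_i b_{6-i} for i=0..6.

The convolution is the x^6 coefficient of A(x)B(x).
Σ = 1·720 + 0·120 + 1·24 + 0·6 + 1·2 + 0·1 + 1·1 = 747.

747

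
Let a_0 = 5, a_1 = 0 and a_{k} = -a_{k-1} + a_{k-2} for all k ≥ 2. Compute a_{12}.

The ordinary generating function has denominator 1 + x - x^2.
Iterating the recurrence: a_0,…,a_{12} = 5, 0, 5, -5, 10, -15, 25, -40, 65, -105, 170, -275, 445.

445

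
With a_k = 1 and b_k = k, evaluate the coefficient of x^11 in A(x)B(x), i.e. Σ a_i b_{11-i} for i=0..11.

This is [x^11] in the product of the two ordinary generating functions.
Σ = 1·11 + 1·10 + 1·9 + 1·8 + 1·7 + 1·6 + 1·5 + 1·4 + 1·3 + 1·2 + 1·1 + 1·0 = 66.

66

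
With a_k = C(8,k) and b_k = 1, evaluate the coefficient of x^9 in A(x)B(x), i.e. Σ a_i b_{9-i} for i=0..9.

This is [x^9] in the product of the two ordinary generating functions.
Σ = 1·1 + 8·1 + 28·1 + 56·1 + 70·1 + 56·1 + 28·1 + 8·1 + 1·1 + 0·1 = 256.

256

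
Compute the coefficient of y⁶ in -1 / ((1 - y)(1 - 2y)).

-127

Partial fractions give a closed form: a_n = (1)·1^n + (-2)·2^n.
At n = 6: a_6 = -127.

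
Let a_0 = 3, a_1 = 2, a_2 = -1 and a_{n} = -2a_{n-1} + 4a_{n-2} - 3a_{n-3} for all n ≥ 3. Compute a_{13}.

620674

The ordinary generating function has denominator 1 + 2q - 4q^2 + 3q^3.
Iterating the recurrence: a_0,…,a_{13} = 3, 2, -1, 1, -12, 31, -113, 386, -1317, 4517, -15460, 52939, -181269, 620674.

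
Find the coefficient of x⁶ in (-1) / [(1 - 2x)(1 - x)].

The denominator gives the recurrence a_n = 3a_(n−1) − 2a_(n−2) for n ≥ 3; the numerator fixes a_0 = -1, a_1 = -3, a_2 = -7.
Iterating: -1, -3, -7, -15, -31, -63, -127, so a_6 = -127.

-127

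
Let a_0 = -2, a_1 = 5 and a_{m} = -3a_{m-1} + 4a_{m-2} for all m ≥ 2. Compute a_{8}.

The ordinary generating function has denominator 1 + 3x - 4x^2.
Iterating the recurrence: a_0,…,a_{8} = -2, 5, -23, 89, -359, 1433, -5735, 22937, -91751.

-91751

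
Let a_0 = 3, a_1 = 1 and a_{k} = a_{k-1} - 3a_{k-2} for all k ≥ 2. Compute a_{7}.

-131

The ordinary generating function has denominator 1 - z + 3z^2.
Iterating the recurrence: a_0,…,a_{7} = 3, 1, -8, -11, 13, 46, 7, -131.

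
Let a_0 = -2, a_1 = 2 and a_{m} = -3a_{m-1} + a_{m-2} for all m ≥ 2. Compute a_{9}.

The ordinary generating function has denominator 1 + 3q - q^2.
Iterating the recurrence: a_0,…,a_{9} = -2, 2, -8, 26, -86, 284, -938, 3098, -10232, 33794.

33794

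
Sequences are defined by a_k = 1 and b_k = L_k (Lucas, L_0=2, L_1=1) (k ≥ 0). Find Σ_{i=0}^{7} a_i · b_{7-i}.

Write out a_i and b_{7-i} for i = 0,…,7 and sum the products.
Σ = 1·29 + 1·18 + 1·11 + 1·7 + 1·4 + 1·3 + 1·1 + 1·2 = 75.

75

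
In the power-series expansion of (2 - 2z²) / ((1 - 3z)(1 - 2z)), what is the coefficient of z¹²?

The denominator gives the recurrence a_n = 5a_(n−1) − 6a_(n−2) for n ≥ 3; the numerator fixes a_0 = 2, a_1 = 10, a_2 = 36.
Iterating: 2, 10, 36, 120, 384, 1200, 3696, 11280, 34224, 103440, 311856, 938640, 2822064, so a_12 = 2822064.

2822064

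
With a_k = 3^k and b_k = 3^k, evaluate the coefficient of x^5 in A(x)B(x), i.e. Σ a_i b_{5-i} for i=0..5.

1458

The convolution is the t^5 coefficient of A(t)B(t).
Σ = 1·243 + 3·81 + 9·27 + 27·9 + 81·3 + 243·1 = 1458.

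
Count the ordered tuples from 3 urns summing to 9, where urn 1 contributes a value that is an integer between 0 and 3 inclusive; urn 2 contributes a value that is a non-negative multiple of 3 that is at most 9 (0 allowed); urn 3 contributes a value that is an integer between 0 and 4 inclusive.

The generating function for the choices is (1 + q + q² + q³)·(1 + q³ + q⁶ + q⁹)·(1 + q + q² + q³ + q⁴); the count is [q⁹].
(1 + q + q² + q³) has coefficients 1,1,1,1 for degrees 0…3.
(1 + q³ + q⁶ + q⁹) has coefficients 1,0,0,1,0,0,1,0,0,1 for degrees 0…9.
Finally multiplying by (1 + q + q² + q³ + q⁴), the product of all factors after the first has coefficients 1,1,1,2,2,1,2,2,1,2 for degrees 0…9.
[q⁹] = 1·2 + 1·1 + 1·2 + 1·2 = 7.

7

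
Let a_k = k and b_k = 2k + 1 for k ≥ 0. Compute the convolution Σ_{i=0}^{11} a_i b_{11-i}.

506

The convolution is the x^11 coefficient of A(x)B(x).
Σ = 0·23 + 1·21 + 2·19 + 3·17 + 4·15 + 5·13 + 6·11 + 7·9 + 8·7 + 9·5 + 10·3 + 11·1 = 506.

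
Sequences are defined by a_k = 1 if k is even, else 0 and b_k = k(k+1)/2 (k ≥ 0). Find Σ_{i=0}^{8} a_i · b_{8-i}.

The convolution is the x^8 coefficient of A(x)B(x).
Σ = 1·36 + 0·28 + 1·21 + 0·15 + 1·10 + 0·6 + 1·3 + 0·1 + 1·0 = 70.

70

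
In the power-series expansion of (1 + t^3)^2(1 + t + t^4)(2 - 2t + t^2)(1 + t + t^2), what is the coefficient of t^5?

3

(1 + t^3)^2 has coefficients 1,0,0,2,0,0 for degrees 0…5.
(1 + t + t^4) has coefficients 1,1,0,0,1,0 for degrees 0…5.
Multiplying by (2 - 2t + t^2) gives running coefficients 2,0,-1,1,2,-2 for degrees 0…5.
Finally multiplying by (1 + t + t^2), the product of all factors after the first has coefficients 2,2,1,0,2,1 for degrees 0…5.
[t^5] = 1·1 + 2·1 = 3.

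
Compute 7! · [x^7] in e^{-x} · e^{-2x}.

-2187

The EGF product rule gives c_7 = Σ_{k_1+k_2=7} C(7; k_1,k_2) · ∏ g_i(k_i), where e^{-x} gives (-1)^k; e^{-2x} gives (-2)^k.
g_1(k) for k = 0…7: 1, -1, 1, -1, 1, -1, 1, -1.
g_2(k) for k = 0…7: 1, -2, 4, -8, 16, -32, 64, -128.
c_7 = Σ_k C(7,k)·g_1(k)·g_2(7−k) = 1·1·(-128) + 7·(-1)·64 + 21·1·(-32) + 35·(-1)·16 + 35·1·(-8) + 21·(-1)·4 + 7·1·(-2) + 1·(-1)·1 = −128 − 448 − 672 − 560 − 280 − 84 − 14 − 1 = -2187.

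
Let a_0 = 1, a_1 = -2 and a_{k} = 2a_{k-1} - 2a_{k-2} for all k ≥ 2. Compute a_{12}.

The ordinary generating function has denominator 1 - 2x + 2x^2.
Iterating the recurrence: a_0,…,a_{12} = 1, -2, -6, -8, -4, 8, 24, 32, 16, -32, -96, -128, -64.

-64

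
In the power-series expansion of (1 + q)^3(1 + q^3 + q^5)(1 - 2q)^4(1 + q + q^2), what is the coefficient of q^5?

(1 + q)^3 has coefficients 1,3,3,1 for degrees 0…3.
(1 + q^3 + q^5) has coefficients 1,0,0,1,0,1 for degrees 0…5.
Multiplying by (1 - 2q)^4 gives running coefficients 1,-8,24,-31,8,25 for degrees 0…5.
Finally multiplying by (1 + q + q^2), the product of all factors after the first has coefficients 1,-7,17,-15,1,2 for degrees 0…5.
[q^5] = 1·2 + 3·1 + 3·(-15) + 1·17 = -23.

-23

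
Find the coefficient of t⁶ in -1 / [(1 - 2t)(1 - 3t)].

The denominator gives the recurrence a_n = 5a_(n−1) − 6a_(n−2) for n ≥ 2; the numerator fixes a_0 = -1, a_1 = -5.
Iterating: -1, -5, -19, -65, -211, -665, -2059, so a_6 = -2059.

-2059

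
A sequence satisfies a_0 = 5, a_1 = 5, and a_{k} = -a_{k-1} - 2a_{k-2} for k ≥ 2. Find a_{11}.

The ordinary generating function has denominator 1 + y + 2y^2.
Iterating the recurrence: a_0,…,a_{11} = 5, 5, -15, 5, 25, -35, -15, 85, -55, -115, 225, 5.

5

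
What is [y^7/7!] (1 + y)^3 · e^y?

358

The EGF product rule gives c_7 = Σ_{k_1+k_2=7} C(7; k_1,k_2) · ∏ g_i(k_i), where (1+y)^3 gives the falling factorial (3)_k; e^y gives (1)^k.
g_1(k) for k = 0…7: 1, 3, 6, 6, 0, 0, 0, 0.
g_2(k) for k = 0…7: 1, 1, 1, 1, 1, 1, 1, 1.
c_7 = Σ_k C(7,k)·g_1(k)·g_2(7−k) = 1·1·1 + 7·3·1 + 21·6·1 + 35·6·1 = 1 + 21 + 126 + 210 = 358.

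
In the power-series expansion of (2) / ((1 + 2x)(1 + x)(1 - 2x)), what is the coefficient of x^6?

170

Partial fractions give a closed form: a_n = (2)·(-2)^n + (-2/3)·(-1)^n + (2/3)·2^n.
At n = 6: a_6 = 170.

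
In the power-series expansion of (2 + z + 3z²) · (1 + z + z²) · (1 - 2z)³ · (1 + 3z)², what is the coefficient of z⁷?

(2 + z + 3z²) has coefficients 2,1,3 for degrees 0…2.
(1 + z + z²) has coefficients 1,1,1,0,0,0,0,0 for degrees 0…7.
Multiplying by (1 - 2z)³ gives running coefficients 1,-5,7,-2,4,-8,0,0 for degrees 0…7.
Finally multiplying by (1 + 3z)², the product of all factors after the first has coefficients 1,1,-14,-5,55,-2,-12,-72 for degrees 0…7.
[z⁷] = 2·(-72) + 1·(-12) + 3·(-2) = -162.

-162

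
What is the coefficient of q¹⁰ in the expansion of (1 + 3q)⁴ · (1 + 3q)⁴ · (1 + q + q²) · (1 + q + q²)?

75087

(1 + 3q)⁴ has coefficients 1,12,54,108,81 for degrees 0…4.
(1 + 3q)⁴ has coefficients 1,12,54,108,81,0,0,0,0,0,0 for degrees 0…10.
Multiplying by (1 + q + q²) gives running coefficients 1,13,67,174,243,189,81,0,0,0,0 for degrees 0…10.
Finally multiplying by (1 + q + q²), the product of all factors after the first has coefficients 1,14,81,254,484,606,513,270,81,0,0 for degrees 0…10.
[q¹⁰] = 1·0 + 12·0 + 54·81 + 108·270 + 81·513 = 75087.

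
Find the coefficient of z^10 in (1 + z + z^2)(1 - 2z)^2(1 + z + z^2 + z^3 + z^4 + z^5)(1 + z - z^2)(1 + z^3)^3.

20

(1 + z + z^2) has coefficients 1,1,1 for degrees 0…2.
(1 - 2z)^2 has coefficients 1,-4,4,0,0,0,0,0,0,0,0 for degrees 0…10.
Multiplying by (1 + z + z^2 + z^3 + z^4 + z^5) gives running coefficients 1,-3,1,1,1,1,0,4,0,0,0 for degrees 0…10.
Multiplying by (1 + z - z^2) gives running coefficients 1,-2,-3,5,1,1,0,3,4,-4,0 for degrees 0…10.
Finally multiplying by (1 + z^3)^3, the product of all factors after the first has coefficients 1,-2,-3,8,-5,-8,18,0,-2,12,10 for degrees 0…10.
[z^10] = 1·10 + 1·12 + 1·(-2) = 20.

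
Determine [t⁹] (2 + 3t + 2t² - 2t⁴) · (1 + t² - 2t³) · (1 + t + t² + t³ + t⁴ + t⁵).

(2 + 3t + 2t² - 2t⁴) has coefficients 2,3,2,0,-2 for degrees 0…4.
(1 + t² - 2t³) has coefficients 1,0,1,-2,0,0,0,0,0,0 for degrees 0…9.
Finally multiplying by (1 + t + t² + t³ + t⁴ + t⁵), the product of all factors after the first has coefficients 1,1,2,0,0,0,-1,-1,-2,0 for degrees 0…9.
[t⁹] = 2·0 + 3·(-2) + 2·(-1) − 2·0 = -8.

-8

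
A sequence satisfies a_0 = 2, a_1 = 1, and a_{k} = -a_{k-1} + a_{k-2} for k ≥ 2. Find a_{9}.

-8

The ordinary generating function has denominator 1 + x - x^2.
Iterating the recurrence: a_0,…,a_{9} = 2, 1, 1, 0, 1, -1, 2, -3, 5, -8.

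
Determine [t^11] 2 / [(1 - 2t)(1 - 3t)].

1054690

Partial fractions give a closed form: a_n = (-4)·2^n + (6)·3^n.
At n = 11: a_11 = 1054690.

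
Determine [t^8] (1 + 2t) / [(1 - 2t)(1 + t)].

341

Partial fractions give a closed form: a_n = (4/3)·2^n + (-1/3)·(-1)^n.
At n = 8: a_8 = 341.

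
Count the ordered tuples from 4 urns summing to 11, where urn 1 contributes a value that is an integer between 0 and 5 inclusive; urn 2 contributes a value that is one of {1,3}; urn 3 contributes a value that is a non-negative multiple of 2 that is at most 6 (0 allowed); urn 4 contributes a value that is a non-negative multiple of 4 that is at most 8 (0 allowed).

The generating function for the choices is (1 + q + q² + q³ + q⁴ + q⁵)·(q + q³)·(1 + q² + q⁴ + q⁶)·(1 + q⁴ + q⁸); the count is [q¹¹].
(1 + q + q² + q³ + q⁴ + q⁵) has coefficients 1,1,1,1,1,1 for degrees 0…5.
(q + q³) has coefficients 0,1,0,1,0,0,0,0,0,0,0,0 for degrees 0…11.
Multiplying by (1 + q² + q⁴ + q⁶) gives running coefficients 0,1,0,2,0,2,0,2,0,1,0,0 for degrees 0…11.
Finally multiplying by (1 + q⁴ + q⁸), the product of all factors after the first has coefficients 0,1,0,2,0,3,0,4,0,4,0,4 for degrees 0…11.
[q¹¹] = 1·4 + 1·0 + 1·4 + 1·0 + 1·4 + 1·0 = 12.

12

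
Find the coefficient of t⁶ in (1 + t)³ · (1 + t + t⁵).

(1 + t)³ has coefficients 1,3,3,1 for degrees 0…3.
(1 + t + t⁵) has coefficients 1,1,0,0,0,1,0 for degrees 0…6.
[t⁶] = 1·0 + 3·1 + 3·0 + 1·0 = 3.

3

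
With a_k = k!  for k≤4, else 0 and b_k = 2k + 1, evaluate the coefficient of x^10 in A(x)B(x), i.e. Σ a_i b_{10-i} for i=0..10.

This is [x^10] in the product of the two ordinary generating functions.
Σ = 1·21 + 1·19 + 2·17 + 6·15 + 24·13 + 0·11 + 0·9 + 0·7 + 0·5 + 0·3 + 0·1 = 476.

476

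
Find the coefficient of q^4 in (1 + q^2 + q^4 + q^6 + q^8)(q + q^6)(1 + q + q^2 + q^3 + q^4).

2

(1 + q^2 + q^4 + q^6 + q^8) has coefficients 1,0,1,0,1 for degrees 0…4.
(q + q^6) has coefficients 0,1,0,0,0 for degrees 0…4.
Finally multiplying by (1 + q + q^2 + q^3 + q^4), the product of all factors after the first has coefficients 0,1,1,1,1 for degrees 0…4.
[q^4] = 1·1 + 1·1 + 1·0 = 2.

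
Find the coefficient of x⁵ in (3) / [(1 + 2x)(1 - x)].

The denominator gives the recurrence a_n = −a_(n−1) + 2a_(n−2) for n ≥ 3; the numerator fixes a_0 = 3, a_1 = -3, a_2 = 9.
Iterating: 3, -3, 9, -15, 33, -63, so a_5 = -63.

-63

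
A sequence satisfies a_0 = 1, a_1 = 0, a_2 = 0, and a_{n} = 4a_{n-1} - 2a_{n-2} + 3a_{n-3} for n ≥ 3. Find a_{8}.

The ordinary generating function has denominator 1 - 4y + 2y^2 - 3y^3.
Iterating the recurrence: a_0,…,a_{8} = 1, 0, 0, 3, 12, 42, 153, 564, 2076.

2076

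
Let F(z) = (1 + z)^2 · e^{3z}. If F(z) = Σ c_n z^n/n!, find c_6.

The EGF product rule gives c_6 = Σ_{k_1+k_2=6} C(6; k_1,k_2) · ∏ g_i(k_i), where (1+z)^2 gives the falling factorial (2)_k; e^{3z} gives (3)^k.
g_1(k) for k = 0…6: 1, 2, 2, 0, 0, 0, 0.
g_2(k) for k = 0…6: 1, 3, 9, 27, 81, 243, 729.
c_6 = Σ_k C(6,k)·g_1(k)·g_2(6−k) = 1·1·729 + 6·2·243 + 15·2·81 = 729 + 2916 + 2430 = 6075.

6075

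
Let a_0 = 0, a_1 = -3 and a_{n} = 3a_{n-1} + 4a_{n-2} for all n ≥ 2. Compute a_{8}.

-39321

The ordinary generating function has denominator 1 - 3t - 4t^2.
Iterating the recurrence: a_0,…,a_{8} = 0, -3, -9, -39, -153, -615, -2457, -9831, -39321.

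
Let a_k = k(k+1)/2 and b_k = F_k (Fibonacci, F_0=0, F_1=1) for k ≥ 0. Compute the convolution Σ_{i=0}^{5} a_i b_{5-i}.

25

The convolution is the t^5 coefficient of A(t)B(t).
Σ = 0·5 + 1·3 + 3·2 + 6·1 + 10·1 + 15·0 = 25.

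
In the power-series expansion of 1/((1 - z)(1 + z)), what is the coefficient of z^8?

Partial fractions give a closed form: a_n = (1/2)·1^n + (1/2)·(-1)^n.
At n = 8: a_8 = 1.

1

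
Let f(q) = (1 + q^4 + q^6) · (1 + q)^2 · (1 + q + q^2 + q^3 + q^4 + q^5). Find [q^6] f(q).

8

(1 + q^4 + q^6) has coefficients 1,0,0,0,1,0,1 for degrees 0…6.
(1 + q)^2 has coefficients 1,2,1,0,0,0,0 for degrees 0…6.
Finally multiplying by (1 + q + q^2 + q^3 + q^4 + q^5), the product of all factors after the first has coefficients 1,3,4,4,4,4,3 for degrees 0…6.
[q^6] = 1·3 + 1·4 + 1·1 = 8.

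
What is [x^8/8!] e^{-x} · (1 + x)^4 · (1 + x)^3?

7841

The EGF product rule gives c_8 = Σ_{k_1+k_2+k_3=8} C(8; k_1,k_2,k_3) · ∏ g_i(k_i), where e^{-x} gives (-1)^k; (1+x)^4 gives the falling factorial (4)_k; (1+x)^3 gives the falling factorial (3)_k.
g_1(k) for k = 0…8: 1, -1, 1, -1, 1, -1, 1, -1, 1.
g_2(k) for k = 0…8: 1, 4, 12, 24, 24, 0, 0, 0, 0.
g_3(k) for k = 0…8: 1, 3, 6, 6, 0, 0, 0, 0, 0.
First combine the last two factors: h(k) = Σ_j C(k,j)·g_2(j)·g_3(k−j) for k = 0…8: 1, 7, 42, 210, 840, 2520, 5040, 5040, 0.
c_8 = Σ_k C(8,k)·g_1(k)·h(8−k) = 8·(-1)·5040 + 28·1·5040 + 56·(-1)·2520 + 70·1·840 + 56·(-1)·210 + 28·1·42 + 8·(-1)·7 + 1·1·1 = −40320 + 141120 − 141120 + 58800 − 11760 + 1176 − 56 + 1 = 7841.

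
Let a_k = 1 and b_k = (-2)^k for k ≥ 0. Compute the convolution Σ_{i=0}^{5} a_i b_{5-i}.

-21

Write out a_i and b_{5-i} for i = 0,…,5 and sum the products.
Σ = 1·(-32) + 1·16 + 1·(-8) + 1·4 + 1·(-2) + 1·1 = -21.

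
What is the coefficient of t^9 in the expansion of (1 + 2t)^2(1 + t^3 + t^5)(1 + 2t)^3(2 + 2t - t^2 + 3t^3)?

(1 + 2t)^2 has coefficients 1,4,4 for degrees 0…2.
(1 + t^3 + t^5) has coefficients 1,0,0,1,0,1,0,0,0,0 for degrees 0…9.
Multiplying by (1 + 2t)^3 gives running coefficients 1,6,12,9,6,13,14,12,8,0 for degrees 0…9.
Finally multiplying by (2 + 2t - t^2 + 3t^3), the product of all factors after the first has coefficients 2,14,35,39,36,65,75,57,65,46 for degrees 0…9.
[t^9] = 1·46 + 4·65 + 4·57 = 534.

534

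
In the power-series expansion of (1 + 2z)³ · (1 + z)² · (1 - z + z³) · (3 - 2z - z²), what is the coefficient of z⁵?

(1 + 2z)³ has coefficients 1,6,12,8 for degrees 0…3.
(1 + z)² has coefficients 1,2,1,0,0,0 for degrees 0…5.
Multiplying by (1 - z + z³) gives running coefficients 1,1,-1,0,2,1 for degrees 0…5.
Finally multiplying by (3 - 2z - z²), the product of all factors after the first has coefficients 3,1,-6,1,7,-1 for degrees 0…5.
[z⁵] = 1·(-1) + 6·7 + 12·1 + 8·(-6) = 5.

5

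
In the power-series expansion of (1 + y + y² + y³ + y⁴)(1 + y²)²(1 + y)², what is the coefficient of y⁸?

6

(1 + y + y² + y³ + y⁴) has coefficients 1,1,1,1,1 for degrees 0…4.
(1 + y²)² has coefficients 1,0,2,0,1,0,0,0,0 for degrees 0…8.
Finally multiplying by (1 + y)², the product of all factors after the first has coefficients 1,2,3,4,3,2,1,0,0 for degrees 0…8.
[y⁸] = 1·0 + 1·0 + 1·1 + 1·2 + 1·3 = 6.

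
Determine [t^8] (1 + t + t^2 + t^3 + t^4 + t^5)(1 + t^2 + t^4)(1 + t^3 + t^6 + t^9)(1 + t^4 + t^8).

(1 + t + t^2 + t^3 + t^4 + t^5) has coefficients 1,1,1,1,1,1 for degrees 0…5.
(1 + t^2 + t^4) has coefficients 1,0,1,0,1,0,0,0,0 for degrees 0…8.
Multiplying by (1 + t^3 + t^6 + t^9) gives running coefficients 1,0,1,1,1,1,1,1,1 for degrees 0…8.
Finally multiplying by (1 + t^4 + t^8), the product of all factors after the first has coefficients 1,0,1,1,2,1,2,2,3 for degrees 0…8.
[t^8] = 1·3 + 1·2 + 1·2 + 1·1 + 1·2 + 1·1 = 11.

11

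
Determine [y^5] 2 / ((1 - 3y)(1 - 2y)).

1330

Partial fractions give a closed form: a_n = (6)·3^n + (-4)·2^n.
At n = 5: a_5 = 1330.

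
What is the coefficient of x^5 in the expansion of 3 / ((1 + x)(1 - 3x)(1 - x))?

819

The denominator gives the recurrence a_n = 3a_(n−1) + a_(n−2) − 3a_(n−3) for n ≥ 3; the numerator fixes a_0 = 3, a_1 = 9, a_2 = 30.
Iterating: 3, 9, 30, 90, 273, 819, so a_5 = 819.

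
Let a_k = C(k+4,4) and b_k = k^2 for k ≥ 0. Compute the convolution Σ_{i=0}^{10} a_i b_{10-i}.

Write out a_i and b_{10-i} for i = 0,…,10 and sum the products.
Σ = 1·100 + 5·81 + 15·64 + 35·49 + 70·36 + 126·25 + 210·16 + 330·9 + 495·4 + 715·1 + 1001·0 = 17875.

17875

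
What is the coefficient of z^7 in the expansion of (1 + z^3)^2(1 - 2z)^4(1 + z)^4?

30

(1 + z^3)^2 has coefficients 1,0,0,2,0,0,1 for degrees 0…6.
(1 - 2z)^4 has coefficients 1,-8,24,-32,16,0,0,0 for degrees 0…7.
Finally multiplying by (1 + z)^4, the product of all factors after the first has coefficients 1,-4,-2,20,1,-40,-8,32 for degrees 0…7.
[z^7] = 1·32 + 2·1 + 1·(-4) = 30.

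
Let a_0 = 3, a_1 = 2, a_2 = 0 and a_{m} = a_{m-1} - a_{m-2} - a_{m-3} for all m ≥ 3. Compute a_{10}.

-48

The ordinary generating function has denominator 1 - t + t^2 + t^3.
Iterating the recurrence: a_0,…,a_{10} = 3, 2, 0, -5, -7, -2, 10, 19, 11, -18, -48.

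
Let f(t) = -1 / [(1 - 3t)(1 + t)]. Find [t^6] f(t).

Partial fractions give a closed form: a_n = (-3/4)·3^n + (-1/4)·(-1)^n.
At n = 6: a_6 = -547.

-547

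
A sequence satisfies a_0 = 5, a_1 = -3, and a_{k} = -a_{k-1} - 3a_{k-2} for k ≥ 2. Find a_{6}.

The ordinary generating function has denominator 1 + y + 3y^2.
Iterating the recurrence: a_0,…,a_{6} = 5, -3, -12, 21, 15, -78, 33.

33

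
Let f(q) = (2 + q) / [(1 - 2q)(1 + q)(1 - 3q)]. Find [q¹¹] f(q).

The denominator gives the recurrence a_n = 4a_(n−1) − a_(n−2) − 6a_(n−3) for n ≥ 3; the numerator fixes a_0 = 2, a_1 = 9, a_2 = 34.
Iterating: 2, 9, 34, 115, 372, 1169, 3614, 11055, 33592, 101629, 306594, 923195, so a_11 = 923195.

923195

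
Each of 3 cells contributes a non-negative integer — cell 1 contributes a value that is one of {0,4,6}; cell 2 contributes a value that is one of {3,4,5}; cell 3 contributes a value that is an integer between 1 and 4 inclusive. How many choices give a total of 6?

3

The generating function for the choices is (1 + z^4 + z^6)·(z^3 + z^4 + z^5)·(z + z^2 + z^3 + z^4); the count is [z^6].
(1 + z^4 + z^6) has coefficients 1,0,0,0,1,0,1 for degrees 0…6.
(z^3 + z^4 + z^5) has coefficients 0,0,0,1,1,1,0 for degrees 0…6.
Finally multiplying by (z + z^2 + z^3 + z^4), the product of all factors after the first has coefficients 0,0,0,0,1,2,3 for degrees 0…6.
[z^6] = 1·3 + 1·0 + 1·0 = 3.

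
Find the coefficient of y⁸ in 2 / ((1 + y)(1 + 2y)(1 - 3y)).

6314

The denominator gives the recurrence a_n = 7a_(n−2) + 6a_(n−3) for n ≥ 3; the numerator fixes a_0 = 2, a_1 = 0, a_2 = 14.
Iterating: 2, 0, 14, 12, 98, 168, 758, 1764, 6314, so a_8 = 6314.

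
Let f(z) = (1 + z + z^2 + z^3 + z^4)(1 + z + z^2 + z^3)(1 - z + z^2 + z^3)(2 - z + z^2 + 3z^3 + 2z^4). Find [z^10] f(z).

35

(1 + z + z^2 + z^3 + z^4) has coefficients 1,1,1,1,1 for degrees 0…4.
(1 + z + z^2 + z^3) has coefficients 1,1,1,1,0,0,0,0,0,0,0 for degrees 0…10.
Multiplying by (1 - z + z^2 + z^3) gives running coefficients 1,0,1,2,1,2,1,0,0,0,0 for degrees 0…10.
Finally multiplying by (2 - z + z^2 + 3z^3 + 2z^4), the product of all factors after the first has coefficients 2,-1,3,6,3,8,9,8,9,7,2 for degrees 0…10.
[z^10] = 1·2 + 1·7 + 1·9 + 1·8 + 1·9 = 35.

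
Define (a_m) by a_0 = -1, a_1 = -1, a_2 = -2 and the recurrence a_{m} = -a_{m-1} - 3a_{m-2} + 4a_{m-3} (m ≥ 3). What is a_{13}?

4367

The ordinary generating function has denominator 1 + q + 3q^2 - 4q^3.
Iterating the recurrence: a_0,…,a_{13} = -1, -1, -2, 1, 1, -12, 13, 27, -114, 85, 365, -1076, 321, 4367.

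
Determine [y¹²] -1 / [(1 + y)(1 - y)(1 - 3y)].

Partial fractions give a closed form: a_n = (-1/8)·(-1)^n + (1/4)·1^n + (-9/8)·3^n.
At n = 12: a_12 = -597871.

-597871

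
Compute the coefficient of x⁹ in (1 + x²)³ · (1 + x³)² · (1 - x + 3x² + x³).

19

(1 + x²)³ has coefficients 1,0,3,0,3,0,1 for degrees 0…6.
(1 + x³)² has coefficients 1,0,0,2,0,0,1,0,0,0 for degrees 0…9.
Finally multiplying by (1 - x + 3x² + x³), the product of all factors after the first has coefficients 1,-1,3,3,-2,6,3,-1,3,1 for degrees 0…9.
[x⁹] = 1·1 + 3·(-1) + 3·6 + 1·3 = 19.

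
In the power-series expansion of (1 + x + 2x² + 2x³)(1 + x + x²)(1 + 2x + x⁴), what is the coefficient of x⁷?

(1 + x + 2x² + 2x³) has coefficients 1,1,2,2 for degrees 0…3.
(1 + x + x²) has coefficients 1,1,1,0,0,0,0,0 for degrees 0…7.
Finally multiplying by (1 + 2x + x⁴), the product of all factors after the first has coefficients 1,3,3,2,1,1,1,0 for degrees 0…7.
[x⁷] = 1·0 + 1·1 + 2·1 + 2·1 = 5.

5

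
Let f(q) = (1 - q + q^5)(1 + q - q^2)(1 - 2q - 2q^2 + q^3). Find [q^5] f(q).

(1 - q + q^5) has coefficients 1,-1,0,0,0,1 for degrees 0…5.
(1 + q - q^2) has coefficients 1,1,-1,0,0,0 for degrees 0…5.
Finally multiplying by (1 - 2q - 2q^2 + q^3), the product of all factors after the first has coefficients 1,-1,-5,1,3,-1 for degrees 0…5.
[q^5] = 1·(-1) − 1·3 + 1·1 = -3.

-3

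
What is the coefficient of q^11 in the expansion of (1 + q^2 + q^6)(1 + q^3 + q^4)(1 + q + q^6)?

2

(1 + q^2 + q^6) has coefficients 1,0,1,0,0,0,1 for degrees 0…6.
(1 + q^3 + q^4) has coefficients 1,0,0,1,1,0,0,0,0,0,0,0 for degrees 0…11.
Finally multiplying by (1 + q + q^6), the product of all factors after the first has coefficients 1,1,0,1,2,1,1,0,0,1,1,0 for degrees 0…11.
[q^11] = 1·0 + 1·1 + 1·1 = 2.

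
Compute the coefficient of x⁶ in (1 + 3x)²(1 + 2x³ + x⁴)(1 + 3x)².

270

(1 + 3x)² has coefficients 1,6,9 for degrees 0…2.
(1 + 2x³ + x⁴) has coefficients 1,0,0,2,1,0,0 for degrees 0…6.
Finally multiplying by (1 + 3x)², the product of all factors after the first has coefficients 1,6,9,2,13,24,9 for degrees 0…6.
[x⁶] = 1·9 + 6·24 + 9·13 = 270.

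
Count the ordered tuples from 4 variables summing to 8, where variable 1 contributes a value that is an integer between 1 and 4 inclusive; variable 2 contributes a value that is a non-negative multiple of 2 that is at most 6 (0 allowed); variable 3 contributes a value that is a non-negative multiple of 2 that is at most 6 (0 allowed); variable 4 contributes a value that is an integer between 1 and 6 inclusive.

24

The generating function for the choices is (t + t^2 + t^3 + t^4)·(1 + t^2 + t^4 + t^6)·(1 + t^2 + t^4 + t^6)·(t + t^2 + t^3 + t^4 + t^5 + t^6); the count is [t^8].
(t + t^2 + t^3 + t^4) has coefficients 0,1,1,1,1 for degrees 0…4.
(1 + t^2 + t^4 + t^6) has coefficients 1,0,1,0,1,0,1,0,0 for degrees 0…8.
Multiplying by (1 + t^2 + t^4 + t^6) gives running coefficients 1,0,2,0,3,0,4,0,3 for degrees 0…8.
Finally multiplying by (t + t^2 + t^3 + t^4 + t^5 + t^6), the product of all factors after the first has coefficients 0,1,1,3,3,6,6,9,9 for degrees 0…8.
[t^8] = 1·9 + 1·6 + 1·6 + 1·3 = 24.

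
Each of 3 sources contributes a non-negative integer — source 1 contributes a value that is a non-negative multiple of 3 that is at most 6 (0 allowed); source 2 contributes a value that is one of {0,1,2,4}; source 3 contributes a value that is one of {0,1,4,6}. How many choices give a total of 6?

The generating function for the choices is (1 + t³ + t⁶)·(1 + t + t² + t⁴)·(1 + t + t⁴ + t⁶); the count is [t⁶].
(1 + t³ + t⁶) has coefficients 1,0,0,1,0,0,1 for degrees 0…6.
(1 + t + t² + t⁴) has coefficients 1,1,1,0,1,0,0 for degrees 0…6.
Finally multiplying by (1 + t + t⁴ + t⁶), the product of all factors after the first has coefficients 1,2,2,1,2,2,2 for degrees 0…6.
[t⁶] = 1·2 + 1·1 + 1·1 = 4.

4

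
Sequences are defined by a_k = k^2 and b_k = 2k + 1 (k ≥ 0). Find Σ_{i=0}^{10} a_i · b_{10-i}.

Write out a_i and b_{10-i} for i = 0,…,10 and sum the products.
Σ = 0·21 + 1·19 + 4·17 + 9·15 + 16·13 + 25·11 + 36·9 + 49·7 + 64·5 + 81·3 + 100·1 = 2035.

2035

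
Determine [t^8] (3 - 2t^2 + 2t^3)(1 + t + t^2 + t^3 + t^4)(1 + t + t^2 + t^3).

2

(3 - 2t^2 + 2t^3) has coefficients 3,0,-2,2 for degrees 0…3.
(1 + t + t^2 + t^3 + t^4) has coefficients 1,1,1,1,1,0,0,0,0 for degrees 0…8.
Finally multiplying by (1 + t + t^2 + t^3), the product of all factors after the first has coefficients 1,2,3,4,4,3,2,1,0 for degrees 0…8.
[t^8] = 3·0 − 2·2 + 2·3 = 2.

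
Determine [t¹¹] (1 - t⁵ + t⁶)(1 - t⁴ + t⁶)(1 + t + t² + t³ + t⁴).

-1

(1 - t⁵ + t⁶) has coefficients 1,0,0,0,0,-1,1 for degrees 0…6.
(1 - t⁴ + t⁶) has coefficients 1,0,0,0,-1,0,1,0,0,0,0,0 for degrees 0…11.
Finally multiplying by (1 + t + t² + t³ + t⁴), the product of all factors after the first has coefficients 1,1,1,1,0,-1,0,0,0,1,1,0 for degrees 0…11.
[t¹¹] = 1·0 − 1·0 + 1·(-1) = -1.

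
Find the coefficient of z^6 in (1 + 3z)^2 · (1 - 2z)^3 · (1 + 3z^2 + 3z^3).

(1 + 3z)^2 has coefficients 1,6,9 for degrees 0…2.
(1 - 2z)^3 has coefficients 1,-6,12,-8,0,0,0 for degrees 0…6.
Finally multiplying by (1 + 3z^2 + 3z^3), the product of all factors after the first has coefficients 1,-6,15,-23,18,12,-24 for degrees 0…6.
[z^6] = 1·(-24) + 6·12 + 9·18 = 210.

210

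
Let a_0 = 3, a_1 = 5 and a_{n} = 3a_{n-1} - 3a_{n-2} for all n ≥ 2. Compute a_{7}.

The ordinary generating function has denominator 1 - 3t + 3t^2.
Iterating the recurrence: a_0,…,a_{7} = 3, 5, 6, 3, -9, -36, -81, -135.

-135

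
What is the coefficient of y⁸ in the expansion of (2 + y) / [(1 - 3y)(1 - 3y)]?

135594

The denominator gives the recurrence a_n = 6a_(n−1) − 9a_(n−2) for n ≥ 2; the numerator fixes a_0 = 2, a_1 = 13.
Iterating: 2, 13, 60, 243, 918, 3321, 11664, 40095, 135594, so a_8 = 135594.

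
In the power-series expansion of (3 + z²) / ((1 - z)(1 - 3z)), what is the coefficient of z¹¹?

The denominator gives the recurrence a_n = 4a_(n−1) − 3a_(n−2) for n ≥ 3; the numerator fixes a_0 = 3, a_1 = 12, a_2 = 40.
Iterating: 3, 12, 40, 124, 376, 1132, 3400, 10204, 30616, 91852, 275560, 826684, so a_11 = 826684.

826684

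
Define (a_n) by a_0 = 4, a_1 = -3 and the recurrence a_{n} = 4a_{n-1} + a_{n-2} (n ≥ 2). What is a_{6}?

-2656

The ordinary generating function has denominator 1 - 4t - t^2.
Iterating the recurrence: a_0,…,a_{6} = 4, -3, -8, -35, -148, -627, -2656.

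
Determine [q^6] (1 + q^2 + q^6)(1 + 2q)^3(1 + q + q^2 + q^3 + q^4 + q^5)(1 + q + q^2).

(1 + q^2 + q^6) has coefficients 1,0,1,0,0,0,1 for degrees 0…6.
(1 + 2q)^3 has coefficients 1,6,12,8,0,0,0 for degrees 0…6.
Multiplying by (1 + q + q^2 + q^3 + q^4 + q^5) gives running coefficients 1,7,19,27,27,27,26 for degrees 0…6.
Finally multiplying by (1 + q + q^2), the product of all factors after the first has coefficients 1,8,27,53,73,81,80 for degrees 0…6.
[q^6] = 1·80 + 1·73 + 1·1 = 154.

154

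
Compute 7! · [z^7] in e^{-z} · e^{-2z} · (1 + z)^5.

The EGF product rule gives c_7 = Σ_{k_1+k_2+k_3=7} C(7; k_1,k_2,k_3) · ∏ g_i(k_i), where e^{-z} gives (-1)^k; e^{-2z} gives (-2)^k; (1+z)^5 gives the falling factorial (5)_k.
g_1(k) for k = 0…7: 1, -1, 1, -1, 1, -1, 1, -1.
g_2(k) for k = 0…7: 1, -2, 4, -8, 16, -32, 64, -128.
g_3(k) for k = 0…7: 1, 5, 20, 60, 120, 120, 0, 0.
First combine the last two factors: h(k) = Σ_j C(k,j)·g_2(j)·g_3(k−j) for k = 0…7: 1, 3, 4, -8, -24, 88, 64, -1248.
c_7 = Σ_k C(7,k)·g_1(k)·h(7−k) = 1·1·(-1248) + 7·(-1)·64 + 21·1·88 + 35·(-1)·(-24) + 35·1·(-8) + 21·(-1)·4 + 7·1·3 + 1·(-1)·1 = −1248 − 448 + 1848 + 840 − 280 − 84 + 21 − 1 = 648.

648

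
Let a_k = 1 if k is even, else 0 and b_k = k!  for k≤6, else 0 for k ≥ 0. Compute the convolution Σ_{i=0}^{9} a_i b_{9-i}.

127

The convolution is the t^9 coefficient of A(t)B(t).
Σ = 1·0 + 0·0 + 1·0 + 0·720 + 1·120 + 0·24 + 1·6 + 0·2 + 1·1 + 0·1 = 127.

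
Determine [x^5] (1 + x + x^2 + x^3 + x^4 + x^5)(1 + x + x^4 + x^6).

(1 + x + x^2 + x^3 + x^4 + x^5) has coefficients 1,1,1,1,1,1 for degrees 0…5.
(1 + x + x^4 + x^6) has coefficients 1,1,0,0,1,0 for degrees 0…5.
[x^5] = 1·0 + 1·1 + 1·0 + 1·0 + 1·1 + 1·1 = 3.

3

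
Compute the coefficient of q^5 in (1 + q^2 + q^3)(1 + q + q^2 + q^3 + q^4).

2

(1 + q^2 + q^3) has coefficients 1,0,1,1 for degrees 0…3.
(1 + q + q^2 + q^3 + q^4) has coefficients 1,1,1,1,1,0 for degrees 0…5.
[q^5] = 1·0 + 1·1 + 1·1 = 2.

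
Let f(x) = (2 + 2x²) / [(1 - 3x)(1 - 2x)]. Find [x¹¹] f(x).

The denominator gives the recurrence a_n = 5a_(n−1) − 6a_(n−2) for n ≥ 3; the numerator fixes a_0 = 2, a_1 = 10, a_2 = 40.
Iterating: 2, 10, 40, 140, 460, 1460, 4540, 13940, 42460, 128660, 388540, 1170740, so a_11 = 1170740.

1170740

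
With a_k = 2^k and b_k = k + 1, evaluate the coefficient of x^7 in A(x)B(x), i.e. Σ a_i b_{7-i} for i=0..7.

502

This is [x^7] in the product of the two ordinary generating functions.
Σ = 1·8 + 2·7 + 4·6 + 8·5 + 16·4 + 32·3 + 64·2 + 128·1 = 502.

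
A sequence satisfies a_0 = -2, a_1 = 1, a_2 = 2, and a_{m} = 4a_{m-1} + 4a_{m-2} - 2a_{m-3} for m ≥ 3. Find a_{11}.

The ordinary generating function has denominator 1 - 4t - 4t^2 + 2t^3.
Iterating the recurrence: a_0,…,a_{11} = -2, 1, 2, 16, 70, 340, 1608, 7652, 36360, 172832, 821464, 3904464.

3904464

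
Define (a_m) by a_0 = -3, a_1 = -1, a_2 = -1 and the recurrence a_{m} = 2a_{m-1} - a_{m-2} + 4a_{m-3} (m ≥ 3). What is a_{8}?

The ordinary generating function has denominator 1 - 2x + x^2 - 4x^3.
Iterating the recurrence: a_0,…,a_{8} = -3, -1, -1, -13, -29, -49, -121, -309, -693.

-693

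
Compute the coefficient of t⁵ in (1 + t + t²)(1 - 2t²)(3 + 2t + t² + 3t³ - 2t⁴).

(1 + t + t²) has coefficients 1,1,1 for degrees 0…2.
(1 - 2t²) has coefficients 1,0,-2,0,0,0 for degrees 0…5.
Finally multiplying by (3 + 2t + t² + 3t³ - 2t⁴), the product of all factors after the first has coefficients 3,2,-5,-1,-4,-6 for degrees 0…5.
[t⁵] = 1·(-6) + 1·(-4) + 1·(-1) = -11.

-11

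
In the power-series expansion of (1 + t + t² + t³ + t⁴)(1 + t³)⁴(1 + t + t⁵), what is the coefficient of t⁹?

(1 + t + t² + t³ + t⁴) has coefficients 1,1,1,1,1 for degrees 0…4.
(1 + t³)⁴ has coefficients 1,0,0,4,0,0,6,0,0,4 for degrees 0…9.
Finally multiplying by (1 + t + t⁵), the product of all factors after the first has coefficients 1,1,0,4,4,1,6,6,4,4 for degrees 0…9.
[t⁹] = 1·4 + 1·4 + 1·6 + 1·6 + 1·1 = 21.

21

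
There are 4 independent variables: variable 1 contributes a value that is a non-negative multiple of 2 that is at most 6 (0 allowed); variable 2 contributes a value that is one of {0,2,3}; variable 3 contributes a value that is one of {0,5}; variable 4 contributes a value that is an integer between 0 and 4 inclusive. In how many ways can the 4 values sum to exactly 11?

11

The generating function for the choices is (1 + z^2 + z^4 + z^6)·(1 + z^2 + z^3)·(1 + z^5)·(1 + z + z^2 + z^3 + z^4); the count is [z^11].
(1 + z^2 + z^4 + z^6) has coefficients 1,0,1,0,1,0,1 for degrees 0…6.
(1 + z^2 + z^3) has coefficients 1,0,1,1,0,0,0,0,0,0,0,0 for degrees 0…11.
Multiplying by (1 + z^5) gives running coefficients 1,0,1,1,0,1,0,1,1,0,0,0 for degrees 0…11.
Finally multiplying by (1 + z + z^2 + z^3 + z^4), the product of all factors after the first has coefficients 1,1,2,3,3,3,3,3,3,3,2,2 for degrees 0…11.
[z^11] = 1·2 + 1·3 + 1·3 + 1·3 = 11.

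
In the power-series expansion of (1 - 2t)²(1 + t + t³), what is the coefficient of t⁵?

4

(1 - 2t)² has coefficients 1,-4,4 for degrees 0…2.
(1 + t + t³) has coefficients 1,1,0,1,0,0 for degrees 0…5.
[t⁵] = 1·0 − 4·0 + 4·1 = 4.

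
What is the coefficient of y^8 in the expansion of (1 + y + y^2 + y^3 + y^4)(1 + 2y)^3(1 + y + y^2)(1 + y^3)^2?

215

(1 + y + y^2 + y^3 + y^4) has coefficients 1,1,1,1,1 for degrees 0…4.
(1 + 2y)^3 has coefficients 1,6,12,8,0,0,0,0,0 for degrees 0…8.
Multiplying by (1 + y + y^2) gives running coefficients 1,7,19,26,20,8,0,0,0 for degrees 0…8.
Finally multiplying by (1 + y^3)^2, the product of all factors after the first has coefficients 1,7,19,28,34,46,53,47,35 for degrees 0…8.
[y^8] = 1·35 + 1·47 + 1·53 + 1·46 + 1·34 = 215.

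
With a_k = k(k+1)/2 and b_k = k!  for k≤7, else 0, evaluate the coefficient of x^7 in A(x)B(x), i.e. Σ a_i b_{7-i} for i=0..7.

1363

This is [x^7] in the product of the two ordinary generating functions.
Σ = 0·5040 + 1·720 + 3·120 + 6·24 + 10·6 + 15·2 + 21·1 + 28·1 = 1363.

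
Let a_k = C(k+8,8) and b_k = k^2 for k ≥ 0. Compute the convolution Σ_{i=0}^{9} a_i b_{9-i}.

Write out a_i and b_{9-i} for i = 0,…,9 and sum the products.
Σ = 1·81 + 9·64 + 45·49 + 165·36 + 495·25 + 1287·16 + 3003·9 + 6435·4 + 12870·1 + 24310·0 = 107406.

107406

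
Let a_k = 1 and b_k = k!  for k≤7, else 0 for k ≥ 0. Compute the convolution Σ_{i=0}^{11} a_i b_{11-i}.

Write out a_i and b_{11-i} for i = 0,…,11 and sum the products.
Σ = 1·0 + 1·0 + 1·0 + 1·0 + 1·5040 + 1·720 + 1·120 + 1·24 + 1·6 + 1·2 + 1·1 + 1·1 = 5914.

5914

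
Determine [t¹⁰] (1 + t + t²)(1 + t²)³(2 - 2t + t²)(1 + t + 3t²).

12

(1 + t + t²) has coefficients 1,1,1 for degrees 0…2.
(1 + t²)³ has coefficients 1,0,3,0,3,0,1,0,0,0,0 for degrees 0…10.
Multiplying by (2 - 2t + t²) gives running coefficients 2,-2,7,-6,9,-6,5,-2,1,0,0 for degrees 0…10.
Finally multiplying by (1 + t + 3t²), the product of all factors after the first has coefficients 2,0,11,-5,24,-15,26,-15,14,-5,3 for degrees 0…10.
[t¹⁰] = 1·3 + 1·(-5) + 1·14 = 12.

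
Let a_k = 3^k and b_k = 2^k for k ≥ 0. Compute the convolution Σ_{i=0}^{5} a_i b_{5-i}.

665

The convolution is the x^5 coefficient of A(x)B(x).
Σ = 1·32 + 3·16 + 9·8 + 27·4 + 81·2 + 243·1 = 665.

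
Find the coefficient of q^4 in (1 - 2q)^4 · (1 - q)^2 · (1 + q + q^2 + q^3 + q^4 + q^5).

(1 - 2q)^4 has coefficients 1,-8,24,-32,16 for degrees 0…4.
(1 - q)^2 has coefficients 1,-2,1,0,0 for degrees 0…4.
Finally multiplying by (1 + q + q^2 + q^3 + q^4 + q^5), the product of all factors after the first has coefficients 1,-1,0,0,0 for degrees 0…4.
[q^4] = 1·0 − 8·0 + 24·0 − 32·(-1) + 16·1 = 48.

48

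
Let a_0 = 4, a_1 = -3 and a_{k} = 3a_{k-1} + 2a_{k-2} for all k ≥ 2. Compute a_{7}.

-1329

The ordinary generating function has denominator 1 - 3y - 2y^2.
Iterating the recurrence: a_0,…,a_{7} = 4, -3, -1, -9, -29, -105, -373, -1329.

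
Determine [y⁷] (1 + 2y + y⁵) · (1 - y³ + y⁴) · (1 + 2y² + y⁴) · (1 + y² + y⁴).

(1 + 2y + y⁵) has coefficients 1,2,0,0,0,1 for degrees 0…5.
(1 - y³ + y⁴) has coefficients 1,0,0,-1,1,0,0,0 for degrees 0…7.
Multiplying by (1 + 2y² + y⁴) gives running coefficients 1,0,2,-1,2,-2,2,-1 for degrees 0…7.
Finally multiplying by (1 + y² + y⁴), the product of all factors after the first has coefficients 1,0,3,-1,5,-3,6,-4 for degrees 0…7.
[y⁷] = 1·(-4) + 2·6 + 1·3 = 11.

11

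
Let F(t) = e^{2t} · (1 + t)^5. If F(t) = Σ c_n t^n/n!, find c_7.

93088

The EGF product rule gives c_7 = Σ_{k_1+k_2=7} C(7; k_1,k_2) · ∏ g_i(k_i), where e^{2t} gives (2)^k; (1+t)^5 gives the falling factorial (5)_k.
g_1(k) for k = 0…7: 1, 2, 4, 8, 16, 32, 64, 128.
g_2(k) for k = 0…7: 1, 5, 20, 60, 120, 120, 0, 0.
c_7 = Σ_k C(7,k)·g_1(k)·g_2(7−k) = 21·4·120 + 35·8·120 + 35·16·60 + 21·32·20 + 7·64·5 + 1·128·1 = 10080 + 33600 + 33600 + 13440 + 2240 + 128 = 93088.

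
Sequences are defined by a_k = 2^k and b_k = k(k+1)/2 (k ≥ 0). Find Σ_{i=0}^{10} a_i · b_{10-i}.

This is [x^10] in the product of the two ordinary generating functions.
Σ = 1·55 + 2·45 + 4·36 + 8·28 + 16·21 + 32·15 + 64·10 + 128·6 + 256·3 + 512·1 + 1024·0 = 4017.

4017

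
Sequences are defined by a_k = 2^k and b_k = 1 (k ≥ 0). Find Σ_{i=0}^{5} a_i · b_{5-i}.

63

Write out a_i and b_{5-i} for i = 0,…,5 and sum the products.
Σ = 1·1 + 2·1 + 4·1 + 8·1 + 16·1 + 32·1 = 63.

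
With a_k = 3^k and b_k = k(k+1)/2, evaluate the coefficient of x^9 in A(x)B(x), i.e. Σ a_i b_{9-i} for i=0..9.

22113

The convolution is the t^9 coefficient of A(t)B(t).
Σ = 1·45 + 3·36 + 9·28 + 27·21 + 81·15 + 243·10 + 729·6 + 2187·3 + 6561·1 + 19683·0 = 22113.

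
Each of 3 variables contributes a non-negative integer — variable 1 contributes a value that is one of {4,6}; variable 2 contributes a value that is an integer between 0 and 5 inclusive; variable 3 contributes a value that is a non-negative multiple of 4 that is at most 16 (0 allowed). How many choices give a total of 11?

3

The generating function for the choices is (x^4 + x^6)·(1 + x + x^2 + x^3 + x^4 + x^5)·(1 + x^4 + x^8 + x^12 + x^16); the count is [x^11].
(x^4 + x^6) has coefficients 0,0,0,0,1,0,1 for degrees 0…6.
(1 + x + x^2 + x^3 + x^4 + x^5) has coefficients 1,1,1,1,1,1,0,0,0,0,0,0 for degrees 0…11.
Finally multiplying by (1 + x^4 + x^8 + x^12 + x^16), the product of all factors after the first has coefficients 1,1,1,1,2,2,1,1,2,2,1,1 for degrees 0…11.
[x^11] = 1·1 + 1·2 = 3.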